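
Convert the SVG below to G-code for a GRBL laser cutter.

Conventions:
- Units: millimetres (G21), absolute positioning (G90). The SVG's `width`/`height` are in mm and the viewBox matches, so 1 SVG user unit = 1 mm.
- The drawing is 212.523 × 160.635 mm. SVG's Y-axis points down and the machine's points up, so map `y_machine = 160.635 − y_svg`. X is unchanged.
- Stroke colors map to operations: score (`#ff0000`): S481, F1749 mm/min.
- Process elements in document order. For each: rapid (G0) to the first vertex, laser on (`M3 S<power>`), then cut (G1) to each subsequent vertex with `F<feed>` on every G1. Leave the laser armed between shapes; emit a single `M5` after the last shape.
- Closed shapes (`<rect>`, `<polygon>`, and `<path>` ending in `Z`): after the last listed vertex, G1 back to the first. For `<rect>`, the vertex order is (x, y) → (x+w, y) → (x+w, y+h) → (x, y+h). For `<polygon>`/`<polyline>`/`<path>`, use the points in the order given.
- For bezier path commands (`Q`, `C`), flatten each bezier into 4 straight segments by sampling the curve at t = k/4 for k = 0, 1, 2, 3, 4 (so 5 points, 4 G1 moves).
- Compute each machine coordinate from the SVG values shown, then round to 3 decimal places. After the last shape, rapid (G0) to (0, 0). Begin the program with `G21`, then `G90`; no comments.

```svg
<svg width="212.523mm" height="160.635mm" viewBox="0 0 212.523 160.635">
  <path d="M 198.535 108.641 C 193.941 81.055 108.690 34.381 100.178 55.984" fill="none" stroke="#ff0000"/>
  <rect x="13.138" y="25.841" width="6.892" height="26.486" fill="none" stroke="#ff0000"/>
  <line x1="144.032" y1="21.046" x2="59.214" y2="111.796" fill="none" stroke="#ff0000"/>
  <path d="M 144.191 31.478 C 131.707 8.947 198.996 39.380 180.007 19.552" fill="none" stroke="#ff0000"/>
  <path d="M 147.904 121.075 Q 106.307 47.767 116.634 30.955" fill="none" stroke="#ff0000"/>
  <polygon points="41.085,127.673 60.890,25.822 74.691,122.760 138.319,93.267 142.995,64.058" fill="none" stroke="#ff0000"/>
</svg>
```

Since the viewBox matches the mm dimensions, user units are millimetres directly. The only transform is the Y-flip y_m = 160.635 − y_svg.

Shape 1 is a cubic bezier drawn with `<path>`. Its stroke #ff0000 means score at S481, F1749. After flipping Y the toolpath is (198.535,51.994) → (182.426,74.897) → (150.826,96.768) → (118.491,109.416) → (100.178,104.651).

Shape 2 is a rectangle drawn with `<rect>`. Its stroke #ff0000 means score at S481, F1749. After flipping Y the toolpath is (13.138,134.794) → (20.030,134.794) → (20.030,108.308) → (13.138,108.308) → (13.138,134.794), returning to the start.

Shape 3 is a line segment drawn with `<line>`. Its stroke #ff0000 means score at S481, F1749. After flipping Y the toolpath is (144.032,139.589) → (59.214,48.839).

Shape 4 is a cubic bezier drawn with `<path>`. Its stroke #ff0000 means score at S481, F1749. After flipping Y the toolpath is (144.191,129.157) → (147.191,137.737) → (164.538,136.134) → (180.666,134.023) → (180.007,141.083).

Shape 5 is a quadratic bezier drawn with `<path>`. Its stroke #ff0000 means score at S481, F1749. After flipping Y the toolpath is (147.904,39.560) → (130.351,72.683) → (119.288,98.744) → (114.716,117.743) → (116.634,129.680).

Shape 6 is a closed polygon drawn with `<polygon>`. Its stroke #ff0000 means score at S481, F1749. After flipping Y the toolpath is (41.085,32.962) → (60.890,134.813) → (74.691,37.875) → (138.319,67.368) → (142.995,96.577) → (41.085,32.962), returning to the start.

G21
G90
G0 X198.535 Y51.994
M3 S481
G1 X182.426 Y74.897 F1749
G1 X150.826 Y96.768 F1749
G1 X118.491 Y109.416 F1749
G1 X100.178 Y104.651 F1749
G0 X13.138 Y134.794
M3 S481
G1 X20.030 Y134.794 F1749
G1 X20.030 Y108.308 F1749
G1 X13.138 Y108.308 F1749
G1 X13.138 Y134.794 F1749
G0 X144.032 Y139.589
M3 S481
G1 X59.214 Y48.839 F1749
G0 X144.191 Y129.157
M3 S481
G1 X147.191 Y137.737 F1749
G1 X164.538 Y136.134 F1749
G1 X180.666 Y134.023 F1749
G1 X180.007 Y141.083 F1749
G0 X147.904 Y39.560
M3 S481
G1 X130.351 Y72.683 F1749
G1 X119.288 Y98.744 F1749
G1 X114.716 Y117.743 F1749
G1 X116.634 Y129.680 F1749
G0 X41.085 Y32.962
M3 S481
G1 X60.890 Y134.813 F1749
G1 X74.691 Y37.875 F1749
G1 X138.319 Y67.368 F1749
G1 X142.995 Y96.577 F1749
G1 X41.085 Y32.962 F1749
M5
G0 X0.000 Y0.000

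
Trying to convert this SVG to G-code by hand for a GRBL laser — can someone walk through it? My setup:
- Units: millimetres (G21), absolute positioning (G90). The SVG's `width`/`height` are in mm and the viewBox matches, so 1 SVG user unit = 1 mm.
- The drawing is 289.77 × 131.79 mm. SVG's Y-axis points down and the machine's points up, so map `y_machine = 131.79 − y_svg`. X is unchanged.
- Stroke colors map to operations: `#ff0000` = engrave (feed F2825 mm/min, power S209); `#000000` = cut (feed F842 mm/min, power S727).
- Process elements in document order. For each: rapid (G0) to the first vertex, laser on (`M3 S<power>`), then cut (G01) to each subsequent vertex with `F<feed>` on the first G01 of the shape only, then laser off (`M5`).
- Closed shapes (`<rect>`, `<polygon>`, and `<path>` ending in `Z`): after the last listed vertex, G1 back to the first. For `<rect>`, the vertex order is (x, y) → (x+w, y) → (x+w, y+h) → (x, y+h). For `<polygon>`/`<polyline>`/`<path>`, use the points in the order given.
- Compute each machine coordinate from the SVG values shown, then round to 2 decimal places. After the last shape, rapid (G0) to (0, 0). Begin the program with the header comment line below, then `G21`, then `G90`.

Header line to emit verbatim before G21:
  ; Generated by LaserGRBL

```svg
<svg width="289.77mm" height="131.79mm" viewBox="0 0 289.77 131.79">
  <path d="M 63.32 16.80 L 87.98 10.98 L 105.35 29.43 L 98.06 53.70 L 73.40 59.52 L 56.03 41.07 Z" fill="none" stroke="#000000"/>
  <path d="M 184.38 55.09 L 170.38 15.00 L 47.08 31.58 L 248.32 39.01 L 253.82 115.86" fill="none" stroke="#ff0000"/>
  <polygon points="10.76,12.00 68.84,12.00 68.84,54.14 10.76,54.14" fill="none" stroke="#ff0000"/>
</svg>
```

Since the viewBox matches the mm dimensions, user units are millimetres directly. The only transform is the Y-flip y_m = 131.79 − y_svg.

Shape 1 is a regular polygon drawn with `<path>`. Its stroke #000000 means cut at S727, F842. After flipping Y the toolpath is (63.32,114.99) → (87.98,120.81) → (105.35,102.36) → (98.06,78.09) → (73.40,72.27) → (56.03,90.72) → (63.32,114.99), returning to the start.

Shape 2 is a open polyline drawn with `<path>`. Its stroke #ff0000 means engrave at S209, F2825. After flipping Y the toolpath is (184.38,76.70) → (170.38,116.79) → (47.08,100.21) → (248.32,92.78) → (253.82,15.93).

Shape 3 is a rectangle drawn with `<polygon>`. Its stroke #ff0000 means engrave at S209, F2825. After flipping Y the toolpath is (10.76,119.79) → (68.84,119.79) → (68.84,77.65) → (10.76,77.65) → (10.76,119.79), returning to the start.

; Generated by LaserGRBL
G21
G90
G0 X63.32 Y114.99
M3 S727
G01 X87.98 Y120.81 F842
G01 X105.35 Y102.36
G01 X98.06 Y78.09
G01 X73.40 Y72.27
G01 X56.03 Y90.72
G01 X63.32 Y114.99
M5
G0 X184.38 Y76.70
M3 S209
G01 X170.38 Y116.79 F2825
G01 X47.08 Y100.21
G01 X248.32 Y92.78
G01 X253.82 Y15.93
M5
G0 X10.76 Y119.79
M3 S209
G01 X68.84 Y119.79 F2825
G01 X68.84 Y77.65
G01 X10.76 Y77.65
G01 X10.76 Y119.79
M5
G0 X0.00 Y0.00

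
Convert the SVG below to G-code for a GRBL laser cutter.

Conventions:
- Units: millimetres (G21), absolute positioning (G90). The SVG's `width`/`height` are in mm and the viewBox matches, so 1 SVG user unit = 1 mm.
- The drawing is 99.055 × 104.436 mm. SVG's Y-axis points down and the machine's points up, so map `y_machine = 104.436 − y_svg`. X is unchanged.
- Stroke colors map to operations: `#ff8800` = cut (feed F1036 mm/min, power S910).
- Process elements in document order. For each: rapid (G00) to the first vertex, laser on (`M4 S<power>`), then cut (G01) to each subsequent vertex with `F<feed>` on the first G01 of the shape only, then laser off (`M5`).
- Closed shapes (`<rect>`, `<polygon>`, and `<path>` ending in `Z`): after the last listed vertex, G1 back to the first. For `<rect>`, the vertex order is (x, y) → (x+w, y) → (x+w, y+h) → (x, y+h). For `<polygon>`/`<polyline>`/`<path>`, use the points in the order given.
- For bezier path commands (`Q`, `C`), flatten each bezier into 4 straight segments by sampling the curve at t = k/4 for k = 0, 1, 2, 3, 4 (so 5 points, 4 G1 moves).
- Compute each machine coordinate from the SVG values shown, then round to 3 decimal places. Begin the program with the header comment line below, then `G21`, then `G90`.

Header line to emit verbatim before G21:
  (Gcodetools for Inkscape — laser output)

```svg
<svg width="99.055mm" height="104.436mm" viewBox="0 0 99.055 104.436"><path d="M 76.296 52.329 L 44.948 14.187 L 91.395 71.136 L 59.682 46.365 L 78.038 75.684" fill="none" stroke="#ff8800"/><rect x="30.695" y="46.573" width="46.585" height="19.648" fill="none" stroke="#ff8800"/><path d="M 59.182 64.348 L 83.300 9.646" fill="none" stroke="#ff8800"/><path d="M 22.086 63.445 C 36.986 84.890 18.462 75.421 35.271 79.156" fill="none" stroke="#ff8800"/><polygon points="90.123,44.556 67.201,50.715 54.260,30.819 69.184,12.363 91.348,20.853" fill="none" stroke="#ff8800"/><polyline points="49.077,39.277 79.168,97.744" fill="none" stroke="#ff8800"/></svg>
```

Since the viewBox matches the mm dimensions, user units are millimetres directly. The only transform is the Y-flip y_m = 104.436 − y_svg.

Shape 1 is a open polyline drawn with `<path>`. Its stroke #ff8800 means cut at S910, F1036. After flipping Y the toolpath is (76.296,52.107) → (44.948,90.249) → (91.395,33.300) → (59.682,58.071) → (78.038,28.752).

Shape 2 is a rectangle drawn with `<rect>`. Its stroke #ff8800 means cut at S910, F1036. After flipping Y the toolpath is (30.695,57.863) → (77.280,57.863) → (77.280,38.215) → (30.695,38.215) → (30.695,57.863), returning to the start.

Shape 3 is a line segment drawn with `<path>`. Its stroke #ff8800 means cut at S910, F1036. After flipping Y the toolpath is (59.182,40.088) → (83.300,94.790).

Shape 4 is a cubic bezier drawn with `<path>`. Its stroke #ff8800 means cut at S910, F1036. After flipping Y the toolpath is (22.086,40.991) → (28.068,30.014) → (27.963,26.494) → (28.215,26.295) → (35.271,25.280).

Shape 5 is a regular polygon drawn with `<polygon>`. Its stroke #ff8800 means cut at S910, F1036. After flipping Y the toolpath is (90.123,59.880) → (67.201,53.721) → (54.260,73.617) → (69.184,92.073) → (91.348,83.583) → (90.123,59.880), returning to the start.

Shape 6 is a line segment drawn with `<polyline>`. Its stroke #ff8800 means cut at S910, F1036. After flipping Y the toolpath is (49.077,65.159) → (79.168,6.692).

(Gcodetools for Inkscape — laser output)
G21
G90
G00 X76.296 Y52.107
M4 S910
G01 X44.948 Y90.249 F1036
G01 X91.395 Y33.300
G01 X59.682 Y58.071
G01 X78.038 Y28.752
M5
G00 X30.695 Y57.863
M4 S910
G01 X77.280 Y57.863 F1036
G01 X77.280 Y38.215
G01 X30.695 Y38.215
G01 X30.695 Y57.863
M5
G00 X59.182 Y40.088
M4 S910
G01 X83.300 Y94.790 F1036
M5
G00 X22.086 Y40.991
M4 S910
G01 X28.068 Y30.014 F1036
G01 X27.963 Y26.494
G01 X28.215 Y26.295
G01 X35.271 Y25.280
M5
G00 X90.123 Y59.880
M4 S910
G01 X67.201 Y53.721 F1036
G01 X54.260 Y73.617
G01 X69.184 Y92.073
G01 X91.348 Y83.583
G01 X90.123 Y59.880
M5
G00 X49.077 Y65.159
M4 S910
G01 X79.168 Y6.692 F1036
M5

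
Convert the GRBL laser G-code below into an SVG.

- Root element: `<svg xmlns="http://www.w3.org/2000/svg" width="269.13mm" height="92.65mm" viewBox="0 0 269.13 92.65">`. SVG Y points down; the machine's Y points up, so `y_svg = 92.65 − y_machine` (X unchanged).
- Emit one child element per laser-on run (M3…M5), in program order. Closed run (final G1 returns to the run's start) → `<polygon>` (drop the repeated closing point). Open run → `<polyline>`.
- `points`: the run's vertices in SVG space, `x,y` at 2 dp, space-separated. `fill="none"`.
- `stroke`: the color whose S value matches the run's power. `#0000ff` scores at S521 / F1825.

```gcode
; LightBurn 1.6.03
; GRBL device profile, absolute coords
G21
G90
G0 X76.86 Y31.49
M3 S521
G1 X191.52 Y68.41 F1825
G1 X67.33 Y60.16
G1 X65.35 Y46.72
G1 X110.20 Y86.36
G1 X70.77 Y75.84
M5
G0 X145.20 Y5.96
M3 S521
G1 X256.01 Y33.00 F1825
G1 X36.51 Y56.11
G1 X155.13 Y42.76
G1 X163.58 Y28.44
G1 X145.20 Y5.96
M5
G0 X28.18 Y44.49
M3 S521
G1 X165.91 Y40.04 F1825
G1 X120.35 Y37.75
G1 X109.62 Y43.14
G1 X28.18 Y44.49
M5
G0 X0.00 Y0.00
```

Each laser-on run becomes one SVG element. Flip Y back into SVG space with y_svg = 92.65 − y_machine. Every run uses S521, so all elements get stroke `#0000ff` (score).

Run 1: The run is open, so emit a `<polyline>` with points (Y-flipped): 76.86,61.16 191.52,24.24 67.33,32.49 65.35,45.93 110.20,6.29 70.77,16.81.

Run 2: The run returns to its start, so emit a `<polygon>` with points (Y-flipped): 145.20,86.69 256.01,59.65 36.51,36.54 155.13,49.89 163.58,64.21.

Run 3: The run returns to its start, so emit a `<polygon>` with points (Y-flipped): 28.18,48.16 165.91,52.61 120.35,54.90 109.62,49.51.

<svg xmlns="http://www.w3.org/2000/svg" width="269.13mm" height="92.65mm" viewBox="0 0 269.13 92.65">
  <polyline points="76.86,61.16 191.52,24.24 67.33,32.49 65.35,45.93 110.20,6.29 70.77,16.81" fill="none" stroke="#0000ff"/>
  <polygon points="145.20,86.69 256.01,59.65 36.51,36.54 155.13,49.89 163.58,64.21" fill="none" stroke="#0000ff"/>
  <polygon points="28.18,48.16 165.91,52.61 120.35,54.90 109.62,49.51" fill="none" stroke="#0000ff"/>
</svg>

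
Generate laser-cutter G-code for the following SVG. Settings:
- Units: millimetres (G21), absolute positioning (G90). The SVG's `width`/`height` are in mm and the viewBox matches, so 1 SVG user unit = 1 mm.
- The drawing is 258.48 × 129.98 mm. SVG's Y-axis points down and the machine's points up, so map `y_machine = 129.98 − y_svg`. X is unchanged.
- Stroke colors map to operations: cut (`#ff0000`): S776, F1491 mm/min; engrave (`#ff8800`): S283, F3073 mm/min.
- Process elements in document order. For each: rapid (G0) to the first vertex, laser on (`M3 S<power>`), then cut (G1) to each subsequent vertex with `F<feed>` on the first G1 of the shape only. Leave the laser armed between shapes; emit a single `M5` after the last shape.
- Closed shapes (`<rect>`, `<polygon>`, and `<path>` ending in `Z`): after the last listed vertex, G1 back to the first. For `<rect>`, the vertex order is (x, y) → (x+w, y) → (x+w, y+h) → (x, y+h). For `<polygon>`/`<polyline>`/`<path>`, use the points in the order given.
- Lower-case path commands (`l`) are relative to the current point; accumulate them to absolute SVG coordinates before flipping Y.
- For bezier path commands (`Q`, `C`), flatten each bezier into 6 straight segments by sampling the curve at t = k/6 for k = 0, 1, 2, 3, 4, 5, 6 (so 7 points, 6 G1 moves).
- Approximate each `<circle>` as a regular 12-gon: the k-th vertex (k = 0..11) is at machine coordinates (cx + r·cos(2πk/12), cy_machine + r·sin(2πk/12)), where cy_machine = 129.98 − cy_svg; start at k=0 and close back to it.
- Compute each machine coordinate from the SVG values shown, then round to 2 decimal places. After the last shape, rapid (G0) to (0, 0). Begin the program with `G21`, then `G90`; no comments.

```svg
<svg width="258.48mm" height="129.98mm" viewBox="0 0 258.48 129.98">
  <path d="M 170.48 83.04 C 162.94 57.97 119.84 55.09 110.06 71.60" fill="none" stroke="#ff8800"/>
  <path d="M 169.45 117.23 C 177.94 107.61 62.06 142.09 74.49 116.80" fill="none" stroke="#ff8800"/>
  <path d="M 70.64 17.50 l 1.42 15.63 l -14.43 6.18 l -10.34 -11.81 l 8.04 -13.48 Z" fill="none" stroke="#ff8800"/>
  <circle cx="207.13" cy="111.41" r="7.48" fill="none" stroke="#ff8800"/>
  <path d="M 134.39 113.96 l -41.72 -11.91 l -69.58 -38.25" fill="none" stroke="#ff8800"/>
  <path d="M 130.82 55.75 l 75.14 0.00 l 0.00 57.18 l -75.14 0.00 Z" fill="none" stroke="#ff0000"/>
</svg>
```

Since the viewBox matches the mm dimensions, user units are millimetres directly. The only transform is the Y-flip y_m = 129.98 − y_svg.

Shape 1 is a cubic bezier drawn with `<path>`. Its stroke #ff8800 means engrave at S283, F3073. After flipping Y the toolpath is (170.48,46.94) → (164.07,57.64) → (153.64,64.72) → (141.11,68.25) → (128.40,68.32) → (117.41,65.01) → (110.06,58.38).

Shape 2 is a cubic bezier drawn with `<path>`. Its stroke #ff8800 means engrave at S283, F3073. After flipping Y the toolpath is (169.45,12.75) → (164.50,14.37) → (145.84,11.52) → (120.49,7.09) → (95.47,3.97) → (77.80,5.03) → (74.49,13.18).

Shape 3 is a regular polygon drawn with `<path>`. Its stroke #ff8800 means engrave at S283, F3073. After flipping Y the toolpath is (70.64,112.48) → (72.06,96.85) → (57.63,90.67) → (47.29,102.48) → (55.33,115.96) → (70.64,112.48), returning to the start.

Shape 4 is a circle drawn with `<circle>`. Its stroke #ff8800 means engrave at S283, F3073. After flipping Y the toolpath is (214.61,18.57) → (213.61,22.31) → (210.87,25.05) → (207.13,26.05) → (203.39,25.05) → (200.65,22.31) → (199.65,18.57) → (200.65,14.83) → (203.39,12.09) → (207.13,11.09) → (210.87,12.09) → (213.61,14.83) → (214.61,18.57), returning to the start.

Shape 5 is a open polyline drawn with `<path>`. Its stroke #ff8800 means engrave at S283, F3073. After flipping Y the toolpath is (134.39,16.02) → (92.67,27.93) → (23.09,66.18).

Shape 6 is a rectangle drawn with `<path>`. Its stroke #ff0000 means cut at S776, F1491. After flipping Y the toolpath is (130.82,74.23) → (205.96,74.23) → (205.96,17.05) → (130.82,17.05) → (130.82,74.23), returning to the start.

G21
G90
G0 X170.48 Y46.94
M3 S283
G1 X164.07 Y57.64 F3073
G1 X153.64 Y64.72
G1 X141.11 Y68.25
G1 X128.40 Y68.32
G1 X117.41 Y65.01
G1 X110.06 Y58.38
G0 X169.45 Y12.75
M3 S283
G1 X164.50 Y14.37 F3073
G1 X145.84 Y11.52
G1 X120.49 Y7.09
G1 X95.47 Y3.97
G1 X77.80 Y5.03
G1 X74.49 Y13.18
G0 X70.64 Y112.48
M3 S283
G1 X72.06 Y96.85 F3073
G1 X57.63 Y90.67
G1 X47.29 Y102.48
G1 X55.33 Y115.96
G1 X70.64 Y112.48
G0 X214.61 Y18.57
M3 S283
G1 X213.61 Y22.31 F3073
G1 X210.87 Y25.05
G1 X207.13 Y26.05
G1 X203.39 Y25.05
G1 X200.65 Y22.31
G1 X199.65 Y18.57
G1 X200.65 Y14.83
G1 X203.39 Y12.09
G1 X207.13 Y11.09
G1 X210.87 Y12.09
G1 X213.61 Y14.83
G1 X214.61 Y18.57
G0 X134.39 Y16.02
M3 S283
G1 X92.67 Y27.93 F3073
G1 X23.09 Y66.18
G0 X130.82 Y74.23
M3 S776
G1 X205.96 Y74.23 F1491
G1 X205.96 Y17.05
G1 X130.82 Y17.05
G1 X130.82 Y74.23
M5
G0 X0.00 Y0.00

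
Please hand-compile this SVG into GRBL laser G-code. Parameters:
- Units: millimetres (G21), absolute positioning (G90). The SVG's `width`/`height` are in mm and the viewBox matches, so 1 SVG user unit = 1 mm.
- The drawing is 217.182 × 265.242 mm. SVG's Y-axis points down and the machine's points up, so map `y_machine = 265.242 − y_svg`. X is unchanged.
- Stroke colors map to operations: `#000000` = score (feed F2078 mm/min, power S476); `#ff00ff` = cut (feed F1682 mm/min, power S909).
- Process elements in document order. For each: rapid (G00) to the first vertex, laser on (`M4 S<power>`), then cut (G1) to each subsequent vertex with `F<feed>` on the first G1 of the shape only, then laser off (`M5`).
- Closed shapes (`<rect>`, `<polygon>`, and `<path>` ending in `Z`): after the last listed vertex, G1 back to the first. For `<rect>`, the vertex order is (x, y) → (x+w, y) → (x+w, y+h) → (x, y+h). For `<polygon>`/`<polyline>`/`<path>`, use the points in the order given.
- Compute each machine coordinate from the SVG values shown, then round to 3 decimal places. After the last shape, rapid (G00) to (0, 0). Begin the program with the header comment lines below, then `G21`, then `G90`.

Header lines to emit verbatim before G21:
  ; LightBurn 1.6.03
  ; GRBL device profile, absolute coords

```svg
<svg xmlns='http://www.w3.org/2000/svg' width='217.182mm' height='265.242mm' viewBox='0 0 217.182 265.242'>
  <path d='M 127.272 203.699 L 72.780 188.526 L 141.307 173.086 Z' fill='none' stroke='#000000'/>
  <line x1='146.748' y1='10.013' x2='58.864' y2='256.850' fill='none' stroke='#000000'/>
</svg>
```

1 u = 1 mm; y_m = 265.242 − y.

[1] `<path>` closed polygon, #000000→score S476 F2078: (127.272,61.543) → (72.780,76.716) → (141.307,92.156) → (127.272,61.543) (closed)

[2] `<line>` line segment, #000000→score S476 F2078: (146.748,255.229) → (58.864,8.392)

; LightBurn 1.6.03
; GRBL device profile, absolute coords
G21
G90
G00 X127.272 Y61.543
M4 S476
G1 X72.780 Y76.716 F2078
G1 X141.307 Y92.156
G1 X127.272 Y61.543
M5
G00 X146.748 Y255.229
M4 S476
G1 X58.864 Y8.392 F2078
M5
G00 X0.000 Y0.000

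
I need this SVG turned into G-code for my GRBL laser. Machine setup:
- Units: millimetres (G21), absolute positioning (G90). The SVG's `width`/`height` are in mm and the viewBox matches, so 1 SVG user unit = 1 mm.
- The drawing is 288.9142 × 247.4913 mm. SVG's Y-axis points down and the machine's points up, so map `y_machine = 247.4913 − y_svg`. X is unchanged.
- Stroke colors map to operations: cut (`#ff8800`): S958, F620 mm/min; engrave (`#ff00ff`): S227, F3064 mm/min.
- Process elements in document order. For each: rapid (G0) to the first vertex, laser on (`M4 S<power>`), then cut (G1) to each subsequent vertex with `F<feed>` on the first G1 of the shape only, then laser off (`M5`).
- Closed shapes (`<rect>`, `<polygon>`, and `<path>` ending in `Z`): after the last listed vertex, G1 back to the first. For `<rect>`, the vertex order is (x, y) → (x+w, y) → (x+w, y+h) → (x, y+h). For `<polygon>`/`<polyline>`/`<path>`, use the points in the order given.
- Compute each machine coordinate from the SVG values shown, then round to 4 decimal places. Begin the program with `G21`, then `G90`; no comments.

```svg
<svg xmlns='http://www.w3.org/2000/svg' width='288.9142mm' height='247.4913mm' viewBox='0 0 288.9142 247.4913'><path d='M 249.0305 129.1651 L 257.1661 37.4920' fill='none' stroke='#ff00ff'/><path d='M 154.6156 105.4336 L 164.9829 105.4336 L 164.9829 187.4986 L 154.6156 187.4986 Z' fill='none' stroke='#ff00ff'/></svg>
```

1 u = 1 mm; y_m = 247.4913 − y.

[1] `<path>` line segment, #ff00ff→engrave S227 F3064: (249.0305,118.3262) → (257.1661,209.9993)

[2] `<path>` rectangle, #ff00ff→engrave S227 F3064: (154.6156,142.0577) → (164.9829,142.0577) → (164.9829,59.9927) → (154.6156,59.9927) → (154.6156,142.0577) (closed)

G21
G90
G0 X249.0305 Y118.3262
M4 S227
G1 X257.1661 Y209.9993 F3064
M5
G0 X154.6156 Y142.0577
M4 S227
G1 X164.9829 Y142.0577 F3064
G1 X164.9829 Y59.9927
G1 X154.6156 Y59.9927
G1 X154.6156 Y142.0577
M5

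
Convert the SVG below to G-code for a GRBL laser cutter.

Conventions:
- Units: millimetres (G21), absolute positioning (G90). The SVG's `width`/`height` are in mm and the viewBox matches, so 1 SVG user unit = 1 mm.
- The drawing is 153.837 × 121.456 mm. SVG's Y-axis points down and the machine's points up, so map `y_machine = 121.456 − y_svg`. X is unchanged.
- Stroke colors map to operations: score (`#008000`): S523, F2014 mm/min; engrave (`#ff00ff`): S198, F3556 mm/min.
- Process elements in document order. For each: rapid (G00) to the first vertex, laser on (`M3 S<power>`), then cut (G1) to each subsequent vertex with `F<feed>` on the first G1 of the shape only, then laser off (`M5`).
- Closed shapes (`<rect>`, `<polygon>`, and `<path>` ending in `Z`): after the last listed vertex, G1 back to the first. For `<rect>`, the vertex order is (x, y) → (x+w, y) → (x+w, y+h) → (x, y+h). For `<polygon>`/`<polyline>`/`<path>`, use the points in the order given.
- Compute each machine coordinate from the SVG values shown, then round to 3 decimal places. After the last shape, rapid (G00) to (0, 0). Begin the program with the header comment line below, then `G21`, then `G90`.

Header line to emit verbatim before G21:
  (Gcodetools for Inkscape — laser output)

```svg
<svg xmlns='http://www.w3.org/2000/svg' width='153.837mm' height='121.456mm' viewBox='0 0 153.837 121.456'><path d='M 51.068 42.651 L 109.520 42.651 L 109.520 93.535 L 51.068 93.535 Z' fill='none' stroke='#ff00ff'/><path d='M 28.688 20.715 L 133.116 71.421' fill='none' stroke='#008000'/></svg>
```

1 u = 1 mm; y_m = 121.456 − y.

[1] `<path>` rectangle, #ff00ff→engrave S198 F3556: (51.068,78.805) → (109.520,78.805) → (109.520,27.921) → (51.068,27.921) → (51.068,78.805) (closed)

[2] `<path>` line segment, #008000→score S523 F2014: (28.688,100.741) → (133.116,50.035)

(Gcodetools for Inkscape — laser output)
G21
G90
G00 X51.068 Y78.805
M3 S198
G1 X109.520 Y78.805 F3556
G1 X109.520 Y27.921
G1 X51.068 Y27.921
G1 X51.068 Y78.805
M5
G00 X28.688 Y100.741
M3 S523
G1 X133.116 Y50.035 F2014
M5
G00 X0.000 Y0.000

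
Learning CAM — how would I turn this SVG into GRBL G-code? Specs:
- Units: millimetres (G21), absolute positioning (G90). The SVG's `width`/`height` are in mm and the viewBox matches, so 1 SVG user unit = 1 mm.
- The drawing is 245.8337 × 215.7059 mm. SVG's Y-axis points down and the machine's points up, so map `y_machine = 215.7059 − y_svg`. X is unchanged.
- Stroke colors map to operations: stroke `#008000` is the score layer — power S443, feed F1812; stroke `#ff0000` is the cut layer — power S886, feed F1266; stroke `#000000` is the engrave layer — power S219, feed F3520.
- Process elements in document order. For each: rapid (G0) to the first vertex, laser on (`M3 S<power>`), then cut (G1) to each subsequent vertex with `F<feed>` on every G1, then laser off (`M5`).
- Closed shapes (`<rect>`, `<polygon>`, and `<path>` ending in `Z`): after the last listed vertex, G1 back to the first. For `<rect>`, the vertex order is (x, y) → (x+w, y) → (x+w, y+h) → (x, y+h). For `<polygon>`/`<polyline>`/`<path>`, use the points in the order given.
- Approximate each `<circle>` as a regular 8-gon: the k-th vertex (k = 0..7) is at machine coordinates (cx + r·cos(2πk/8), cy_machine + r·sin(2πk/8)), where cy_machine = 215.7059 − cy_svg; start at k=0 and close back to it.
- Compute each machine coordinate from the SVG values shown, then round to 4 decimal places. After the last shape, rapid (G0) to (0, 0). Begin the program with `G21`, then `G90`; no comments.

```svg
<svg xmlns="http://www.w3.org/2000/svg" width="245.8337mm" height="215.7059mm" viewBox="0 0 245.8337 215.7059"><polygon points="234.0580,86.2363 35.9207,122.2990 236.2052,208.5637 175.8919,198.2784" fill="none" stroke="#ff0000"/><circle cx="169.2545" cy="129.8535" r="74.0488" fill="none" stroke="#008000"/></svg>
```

viewBox `0 0 245.8337 215.7059` with mm width/height → 1 unit = 1 mm. Flip: y_m = 215.7059 − y_svg.

**Shape 1** — `<polygon>` closed polygon, stroke `#ff0000` → cut (S886, F1266). Machine vertices: (234.0580,129.4696) → (35.9207,93.4069) → (236.2052,7.1422) → (175.8919,17.4275) → (234.0580,129.4696). Closed: final G1 returns to the first vertex.

**Shape 2** — `<circle>` circle, stroke `#008000` → score (S443, F1812). Machine vertices: (243.3033,85.8524) → (221.6149,138.2128) → (169.2545,159.9012) → (116.8941,138.2128) → (95.2057,85.8524) → (116.8941,33.4920) → (169.2545,11.8036) → (221.6149,33.4920) → (243.3033,85.8524). Closed: final G1 returns to the first vertex.

G21
G90
G0 X234.0580 Y129.4696
M3 S886
G1 X35.9207 Y93.4069 F1266
G1 X236.2052 Y7.1422 F1266
G1 X175.8919 Y17.4275 F1266
G1 X234.0580 Y129.4696 F1266
M5
G0 X243.3033 Y85.8524
M3 S443
G1 X221.6149 Y138.2128 F1812
G1 X169.2545 Y159.9012 F1812
G1 X116.8941 Y138.2128 F1812
G1 X95.2057 Y85.8524 F1812
G1 X116.8941 Y33.4920 F1812
G1 X169.2545 Y11.8036 F1812
G1 X221.6149 Y33.4920 F1812
G1 X243.3033 Y85.8524 F1812
M5
G0 X0.0000 Y0.0000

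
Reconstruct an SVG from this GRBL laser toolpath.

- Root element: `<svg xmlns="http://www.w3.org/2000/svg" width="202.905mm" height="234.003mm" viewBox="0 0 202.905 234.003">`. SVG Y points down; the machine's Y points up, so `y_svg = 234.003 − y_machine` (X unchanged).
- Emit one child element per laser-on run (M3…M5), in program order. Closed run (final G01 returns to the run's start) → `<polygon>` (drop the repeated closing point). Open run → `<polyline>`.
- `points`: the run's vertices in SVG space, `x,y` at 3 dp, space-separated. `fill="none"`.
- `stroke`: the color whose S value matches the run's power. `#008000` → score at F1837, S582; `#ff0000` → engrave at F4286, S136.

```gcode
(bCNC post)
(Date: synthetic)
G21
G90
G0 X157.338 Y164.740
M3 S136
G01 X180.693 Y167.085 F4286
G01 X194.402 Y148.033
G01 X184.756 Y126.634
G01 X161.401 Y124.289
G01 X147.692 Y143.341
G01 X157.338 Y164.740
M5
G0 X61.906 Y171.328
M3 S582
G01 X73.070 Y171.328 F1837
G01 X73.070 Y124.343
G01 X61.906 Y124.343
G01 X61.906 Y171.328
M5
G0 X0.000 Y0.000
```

y_svg = 234.003 − y_m.

[1] S136→`#ff0000` (engrave); closed run; points: 157.338,69.263 180.693,66.918 194.402,85.970 184.756,107.369 161.401,109.714 147.692,90.662

[2] S582→`#008000` (score); closed run; points: 61.906,62.675 73.070,62.675 73.070,109.660 61.906,109.660

<svg xmlns="http://www.w3.org/2000/svg" width="202.905mm" height="234.003mm" viewBox="0 0 202.905 234.003">
  <polygon points="157.338,69.263 180.693,66.918 194.402,85.970 184.756,107.369 161.401,109.714 147.692,90.662" fill="none" stroke="#ff0000"/>
  <polygon points="61.906,62.675 73.070,62.675 73.070,109.660 61.906,109.660" fill="none" stroke="#008000"/>
</svg>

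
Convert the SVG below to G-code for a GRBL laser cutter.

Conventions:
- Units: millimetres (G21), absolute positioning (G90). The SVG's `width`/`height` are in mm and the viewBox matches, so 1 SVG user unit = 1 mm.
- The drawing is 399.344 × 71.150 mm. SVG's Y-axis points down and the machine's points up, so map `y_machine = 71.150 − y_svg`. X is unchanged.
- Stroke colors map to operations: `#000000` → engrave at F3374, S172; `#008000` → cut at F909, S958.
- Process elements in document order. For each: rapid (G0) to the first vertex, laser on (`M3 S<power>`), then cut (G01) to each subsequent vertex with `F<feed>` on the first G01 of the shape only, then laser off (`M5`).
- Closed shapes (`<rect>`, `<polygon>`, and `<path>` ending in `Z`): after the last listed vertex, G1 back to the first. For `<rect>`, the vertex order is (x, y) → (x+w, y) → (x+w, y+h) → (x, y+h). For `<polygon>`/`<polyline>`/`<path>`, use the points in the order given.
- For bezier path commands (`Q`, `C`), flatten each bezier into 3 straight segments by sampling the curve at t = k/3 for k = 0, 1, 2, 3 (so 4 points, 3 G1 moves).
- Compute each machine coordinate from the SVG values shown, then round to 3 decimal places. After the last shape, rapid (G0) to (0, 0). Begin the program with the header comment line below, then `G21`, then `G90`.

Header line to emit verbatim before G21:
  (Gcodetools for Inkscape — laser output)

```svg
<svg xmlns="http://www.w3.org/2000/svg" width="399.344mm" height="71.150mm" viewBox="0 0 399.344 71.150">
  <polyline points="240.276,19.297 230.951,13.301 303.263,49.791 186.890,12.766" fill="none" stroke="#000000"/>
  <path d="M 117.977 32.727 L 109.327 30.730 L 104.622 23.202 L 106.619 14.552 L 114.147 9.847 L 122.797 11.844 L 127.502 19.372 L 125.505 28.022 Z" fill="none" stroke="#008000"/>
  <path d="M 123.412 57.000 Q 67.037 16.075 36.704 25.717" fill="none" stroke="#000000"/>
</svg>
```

1 u = 1 mm; y_m = 71.150 − y.

[1] `<polyline>` open polyline, #000000→engrave S172 F3374: (240.276,51.853) → (230.951,57.849) → (303.263,21.359) → (186.890,58.384)

[2] `<path>` regular polygon, #008000→cut S958 F909: (117.977,38.423) → (109.327,40.420) → (104.622,47.948) → (106.619,56.598) → (114.147,61.303) → (122.797,59.306) → (127.502,51.778) → (125.505,43.128) → (117.977,38.423) (closed)

[3] `<path>` quadratic bezier, #000000→engrave S172 F3374: (123.412,14.150) → (88.722,35.815) → (59.820,46.242) → (36.704,45.433)

(Gcodetools for Inkscape — laser output)
G21
G90
G0 X240.276 Y51.853
M3 S172
G01 X230.951 Y57.849 F3374
G01 X303.263 Y21.359
G01 X186.890 Y58.384
M5
G0 X117.977 Y38.423
M3 S958
G01 X109.327 Y40.420 F909
G01 X104.622 Y47.948
G01 X106.619 Y56.598
G01 X114.147 Y61.303
G01 X122.797 Y59.306
G01 X127.502 Y51.778
G01 X125.505 Y43.128
G01 X117.977 Y38.423
M5
G0 X123.412 Y14.150
M3 S172
G01 X88.722 Y35.815 F3374
G01 X59.820 Y46.242
G01 X36.704 Y45.433
M5
G0 X0.000 Y0.000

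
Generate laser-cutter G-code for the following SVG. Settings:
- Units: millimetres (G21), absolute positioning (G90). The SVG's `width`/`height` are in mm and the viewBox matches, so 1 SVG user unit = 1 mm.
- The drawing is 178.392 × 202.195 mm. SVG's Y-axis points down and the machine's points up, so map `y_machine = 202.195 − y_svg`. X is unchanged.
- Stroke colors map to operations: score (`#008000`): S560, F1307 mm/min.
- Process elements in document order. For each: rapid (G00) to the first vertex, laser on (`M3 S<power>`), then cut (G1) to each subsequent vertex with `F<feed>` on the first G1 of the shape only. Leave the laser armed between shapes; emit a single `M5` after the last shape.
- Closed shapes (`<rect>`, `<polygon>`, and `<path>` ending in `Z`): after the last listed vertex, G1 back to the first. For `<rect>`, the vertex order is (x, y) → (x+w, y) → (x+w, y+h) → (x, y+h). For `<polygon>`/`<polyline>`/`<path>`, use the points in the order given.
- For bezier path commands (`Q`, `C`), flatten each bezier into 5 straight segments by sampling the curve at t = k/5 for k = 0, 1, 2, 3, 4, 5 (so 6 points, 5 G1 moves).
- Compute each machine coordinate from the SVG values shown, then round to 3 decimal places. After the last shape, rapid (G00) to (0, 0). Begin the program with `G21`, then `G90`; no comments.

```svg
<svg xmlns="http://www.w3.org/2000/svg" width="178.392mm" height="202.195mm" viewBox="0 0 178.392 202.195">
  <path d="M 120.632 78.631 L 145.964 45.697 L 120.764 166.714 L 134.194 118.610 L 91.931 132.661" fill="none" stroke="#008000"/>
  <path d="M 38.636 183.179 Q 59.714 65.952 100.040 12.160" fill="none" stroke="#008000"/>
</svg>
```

viewBox `0 0 178.392 202.195` with mm width/height → 1 unit = 1 mm. Flip: y_m = 202.195 − y_svg.

**Shape 1** — `<path>` open polyline, stroke `#008000` → score (S560, F1307). Machine vertices: (120.632,123.564) → (145.964,156.498) → (120.764,35.481) → (134.194,83.585) → (91.931,69.534). Open path.

**Shape 2** — `<path>` quadratic bezier, stroke `#008000` → score (S560, F1307). Control points (SVG): P0=(38.636,183.179), P1=(59.714,65.952), P2=(100.040,12.160); sampled at t=k/5. Machine vertices: (38.636,19.016) → (47.837,63.369) → (58.578,102.648) → (70.859,136.852) → (84.680,165.981) → (100.040,190.035). Open path.

G21
G90
G00 X120.632 Y123.564
M3 S560
G1 X145.964 Y156.498 F1307
G1 X120.764 Y35.481
G1 X134.194 Y83.585
G1 X91.931 Y69.534
G00 X38.636 Y19.016
M3 S560
G1 X47.837 Y63.369 F1307
G1 X58.578 Y102.648
G1 X70.859 Y136.852
G1 X84.680 Y165.981
G1 X100.040 Y190.035
M5
G00 X0.000 Y0.000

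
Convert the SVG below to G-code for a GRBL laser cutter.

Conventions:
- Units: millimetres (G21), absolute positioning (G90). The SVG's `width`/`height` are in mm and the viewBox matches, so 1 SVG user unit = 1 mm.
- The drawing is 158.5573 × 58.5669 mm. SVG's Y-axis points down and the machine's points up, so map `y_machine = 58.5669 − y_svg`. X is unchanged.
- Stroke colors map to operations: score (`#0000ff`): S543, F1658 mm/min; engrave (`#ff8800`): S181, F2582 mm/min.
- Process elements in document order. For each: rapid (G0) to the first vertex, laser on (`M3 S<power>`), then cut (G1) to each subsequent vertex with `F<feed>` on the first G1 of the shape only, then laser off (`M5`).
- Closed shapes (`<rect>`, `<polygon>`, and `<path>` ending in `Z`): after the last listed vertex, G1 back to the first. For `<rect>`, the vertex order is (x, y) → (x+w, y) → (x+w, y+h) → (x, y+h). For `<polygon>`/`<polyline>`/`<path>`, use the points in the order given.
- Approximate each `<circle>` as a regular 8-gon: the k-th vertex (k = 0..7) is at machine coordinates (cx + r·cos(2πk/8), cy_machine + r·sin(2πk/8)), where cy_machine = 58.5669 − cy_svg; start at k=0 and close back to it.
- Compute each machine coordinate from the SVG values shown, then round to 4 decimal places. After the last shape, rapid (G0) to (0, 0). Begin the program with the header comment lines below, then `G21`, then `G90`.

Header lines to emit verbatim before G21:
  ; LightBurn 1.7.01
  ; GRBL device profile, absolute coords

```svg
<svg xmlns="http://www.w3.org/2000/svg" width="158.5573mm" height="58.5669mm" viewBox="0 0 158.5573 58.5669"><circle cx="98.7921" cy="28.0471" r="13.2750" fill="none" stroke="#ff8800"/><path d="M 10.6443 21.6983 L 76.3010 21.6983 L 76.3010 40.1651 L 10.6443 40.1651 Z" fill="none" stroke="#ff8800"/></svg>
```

; LightBurn 1.7.01
; GRBL device profile, absolute coords
G21
G90
G0 X112.0671 Y30.5198
M3 S181
G1 X108.1789 Y39.9066 F2582
G1 X98.7921 Y43.7948
G1 X89.4053 Y39.9066
G1 X85.5171 Y30.5198
G1 X89.4053 Y21.1330
G1 X98.7921 Y17.2448
G1 X108.1789 Y21.1330
G1 X112.0671 Y30.5198
M5
G0 X10.6443 Y36.8686
M3 S181
G1 X76.3010 Y36.8686 F2582
G1 X76.3010 Y18.4018
G1 X10.6443 Y18.4018
G1 X10.6443 Y36.8686
M5
G0 X0.0000 Y0.0000

1 u = 1 mm; y_m = 58.5669 − y.

[1] `<circle>` circle, #ff8800→engrave S181 F2582: (112.0671,30.5198) → (108.1789,39.9066) → (98.7921,43.7948) → (89.4053,39.9066) → (85.5171,30.5198) → (89.4053,21.1330) → (98.7921,17.2448) → (108.1789,21.1330) → (112.0671,30.5198) (closed)

[2] `<path>` rectangle, #ff8800→engrave S181 F2582: (10.6443,36.8686) → (76.3010,36.8686) → (76.3010,18.4018) → (10.6443,18.4018) → (10.6443,36.8686) (closed)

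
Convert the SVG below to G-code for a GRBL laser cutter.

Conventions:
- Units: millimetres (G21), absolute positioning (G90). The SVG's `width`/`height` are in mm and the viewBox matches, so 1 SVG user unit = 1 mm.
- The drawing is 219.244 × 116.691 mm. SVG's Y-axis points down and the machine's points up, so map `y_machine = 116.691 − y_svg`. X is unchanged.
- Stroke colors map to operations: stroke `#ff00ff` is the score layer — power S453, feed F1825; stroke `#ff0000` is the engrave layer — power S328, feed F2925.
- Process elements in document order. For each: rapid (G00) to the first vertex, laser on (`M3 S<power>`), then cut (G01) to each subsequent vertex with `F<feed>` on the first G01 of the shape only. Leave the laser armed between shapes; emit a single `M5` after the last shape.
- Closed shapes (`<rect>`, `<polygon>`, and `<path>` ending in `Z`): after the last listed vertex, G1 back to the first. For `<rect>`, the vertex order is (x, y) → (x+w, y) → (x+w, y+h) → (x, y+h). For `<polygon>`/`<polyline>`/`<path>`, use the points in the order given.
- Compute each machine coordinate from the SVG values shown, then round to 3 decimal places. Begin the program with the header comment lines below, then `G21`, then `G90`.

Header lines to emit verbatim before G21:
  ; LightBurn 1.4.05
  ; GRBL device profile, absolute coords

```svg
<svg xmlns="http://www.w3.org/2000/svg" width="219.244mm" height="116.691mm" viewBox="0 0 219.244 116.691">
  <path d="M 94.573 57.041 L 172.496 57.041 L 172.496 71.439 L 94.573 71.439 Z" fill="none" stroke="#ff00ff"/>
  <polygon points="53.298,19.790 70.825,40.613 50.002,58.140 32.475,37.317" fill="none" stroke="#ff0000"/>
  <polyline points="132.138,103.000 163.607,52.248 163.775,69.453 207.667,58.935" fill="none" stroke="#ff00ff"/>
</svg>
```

; LightBurn 1.4.05
; GRBL device profile, absolute coords
G21
G90
G00 X94.573 Y59.650
M3 S453
G01 X172.496 Y59.650 F1825
G01 X172.496 Y45.252
G01 X94.573 Y45.252
G01 X94.573 Y59.650
G00 X53.298 Y96.901
M3 S328
G01 X70.825 Y76.078 F2925
G01 X50.002 Y58.551
G01 X32.475 Y79.374
G01 X53.298 Y96.901
G00 X132.138 Y13.691
M3 S453
G01 X163.607 Y64.443 F1825
G01 X163.775 Y47.238
G01 X207.667 Y57.756
M5

1 u = 1 mm; y_m = 116.691 − y.

[1] `<path>` rectangle, #ff00ff→score S453 F1825: (94.573,59.650) → (172.496,59.650) → (172.496,45.252) → (94.573,45.252) → (94.573,59.650) (closed)

[2] `<polygon>` regular polygon, #ff0000→engrave S328 F2925: (53.298,96.901) → (70.825,76.078) → (50.002,58.551) → (32.475,79.374) → (53.298,96.901) (closed)

[3] `<polyline>` open polyline, #ff00ff→score S453 F1825: (132.138,13.691) → (163.607,64.443) → (163.775,47.238) → (207.667,57.756)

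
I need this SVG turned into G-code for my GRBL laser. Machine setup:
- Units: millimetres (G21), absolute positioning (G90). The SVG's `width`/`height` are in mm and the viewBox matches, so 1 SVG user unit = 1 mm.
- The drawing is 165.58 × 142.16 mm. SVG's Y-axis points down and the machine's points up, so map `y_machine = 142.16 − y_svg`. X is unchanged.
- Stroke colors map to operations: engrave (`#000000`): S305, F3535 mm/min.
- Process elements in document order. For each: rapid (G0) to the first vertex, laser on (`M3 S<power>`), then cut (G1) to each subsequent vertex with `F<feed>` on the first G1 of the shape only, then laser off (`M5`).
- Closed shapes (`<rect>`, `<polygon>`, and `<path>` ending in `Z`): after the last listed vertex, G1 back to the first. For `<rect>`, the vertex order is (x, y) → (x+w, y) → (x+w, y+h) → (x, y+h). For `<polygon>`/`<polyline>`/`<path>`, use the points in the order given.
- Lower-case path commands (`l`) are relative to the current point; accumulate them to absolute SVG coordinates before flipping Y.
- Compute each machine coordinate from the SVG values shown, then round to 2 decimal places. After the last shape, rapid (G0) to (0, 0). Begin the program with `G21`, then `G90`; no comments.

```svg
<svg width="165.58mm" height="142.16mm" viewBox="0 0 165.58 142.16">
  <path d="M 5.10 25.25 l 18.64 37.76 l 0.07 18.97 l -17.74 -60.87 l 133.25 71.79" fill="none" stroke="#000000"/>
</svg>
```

Since the viewBox matches the mm dimensions, user units are millimetres directly. The only transform is the Y-flip y_m = 142.16 − y_svg.

Shape 1 is a open polyline drawn with `<path>`. Its stroke #000000 means engrave at S305, F3535. After flipping Y the toolpath is (5.10,116.91) → (23.74,79.15) → (23.81,60.18) → (6.07,121.05) → (139.32,49.26).

G21
G90
G0 X5.10 Y116.91
M3 S305
G1 X23.74 Y79.15 F3535
G1 X23.81 Y60.18
G1 X6.07 Y121.05
G1 X139.32 Y49.26
M5
G0 X0.00 Y0.00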